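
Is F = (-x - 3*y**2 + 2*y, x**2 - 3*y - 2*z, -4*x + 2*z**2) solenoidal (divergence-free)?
No, ∇·F = 4*z - 4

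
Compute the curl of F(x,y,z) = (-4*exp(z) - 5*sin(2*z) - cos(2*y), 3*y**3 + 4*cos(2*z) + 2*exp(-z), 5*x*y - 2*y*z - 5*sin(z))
(5*x - 2*z + 8*sin(2*z) + 2*exp(-z), -5*y - 4*exp(z) - 10*cos(2*z), -2*sin(2*y))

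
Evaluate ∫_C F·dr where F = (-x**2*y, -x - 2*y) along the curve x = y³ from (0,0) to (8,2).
-1576/5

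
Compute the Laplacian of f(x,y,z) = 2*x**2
4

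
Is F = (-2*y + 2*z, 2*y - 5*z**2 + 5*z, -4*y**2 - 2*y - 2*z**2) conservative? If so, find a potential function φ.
No, ∇×F = (-8*y + 10*z - 7, 2, 2) ≠ 0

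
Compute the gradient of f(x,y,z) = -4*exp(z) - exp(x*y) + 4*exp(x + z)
(-y*exp(x*y) + 4*exp(x + z), -x*exp(x*y), -4*exp(z) + 4*exp(x + z))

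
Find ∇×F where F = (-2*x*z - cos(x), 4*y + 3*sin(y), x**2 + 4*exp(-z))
(0, -4*x, 0)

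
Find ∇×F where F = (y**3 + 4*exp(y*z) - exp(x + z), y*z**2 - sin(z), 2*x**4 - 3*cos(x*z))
(-2*y*z + cos(z), -8*x**3 + 4*y*exp(y*z) - 3*z*sin(x*z) - exp(x + z), -3*y**2 - 4*z*exp(y*z))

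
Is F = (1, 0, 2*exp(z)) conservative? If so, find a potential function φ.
Yes, F is conservative. φ = x + 2*exp(z)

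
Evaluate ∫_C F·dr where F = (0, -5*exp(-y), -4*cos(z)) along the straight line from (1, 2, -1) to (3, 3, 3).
-4*sin(1) - 5*exp(-2) - 4*sin(3) + 5*exp(-3)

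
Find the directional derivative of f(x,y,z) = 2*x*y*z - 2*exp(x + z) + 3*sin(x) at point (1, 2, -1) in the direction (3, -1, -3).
sqrt(19)*(-22 + 9*cos(1))/19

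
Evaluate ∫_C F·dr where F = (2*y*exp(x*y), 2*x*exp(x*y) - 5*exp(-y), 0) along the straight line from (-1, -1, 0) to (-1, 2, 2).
7*(1 - exp(3))*exp(-2)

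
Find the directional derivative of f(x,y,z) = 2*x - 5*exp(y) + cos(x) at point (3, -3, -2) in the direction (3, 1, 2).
sqrt(14)*(-5 + 3*(2 - sin(3))*exp(3))*exp(-3)/14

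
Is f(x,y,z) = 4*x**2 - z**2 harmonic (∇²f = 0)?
No, ∇²f = 6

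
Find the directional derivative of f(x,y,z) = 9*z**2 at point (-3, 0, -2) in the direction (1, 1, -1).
12*sqrt(3)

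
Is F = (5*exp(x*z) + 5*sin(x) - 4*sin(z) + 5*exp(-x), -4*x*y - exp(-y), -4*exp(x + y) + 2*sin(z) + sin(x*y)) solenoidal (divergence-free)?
No, ∇·F = -4*x + 5*z*exp(x*z) + 5*cos(x) + 2*cos(z) + exp(-y) - 5*exp(-x)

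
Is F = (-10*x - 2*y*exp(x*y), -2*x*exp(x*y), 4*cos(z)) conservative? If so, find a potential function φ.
Yes, F is conservative. φ = -5*x**2 - 2*exp(x*y) + 4*sin(z)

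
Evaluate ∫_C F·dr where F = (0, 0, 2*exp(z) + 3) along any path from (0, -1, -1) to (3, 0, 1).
4*sinh(1) + 6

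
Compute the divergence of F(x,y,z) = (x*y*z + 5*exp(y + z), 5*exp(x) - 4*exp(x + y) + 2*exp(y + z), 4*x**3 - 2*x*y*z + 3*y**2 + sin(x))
-2*x*y + y*z - 4*exp(x + y) + 2*exp(y + z)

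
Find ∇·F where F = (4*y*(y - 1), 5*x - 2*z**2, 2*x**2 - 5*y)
0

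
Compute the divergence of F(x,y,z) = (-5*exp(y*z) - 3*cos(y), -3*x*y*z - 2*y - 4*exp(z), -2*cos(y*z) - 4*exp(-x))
-3*x*z + 2*y*sin(y*z) - 2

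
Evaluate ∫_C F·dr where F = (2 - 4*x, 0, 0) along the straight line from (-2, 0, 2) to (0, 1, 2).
12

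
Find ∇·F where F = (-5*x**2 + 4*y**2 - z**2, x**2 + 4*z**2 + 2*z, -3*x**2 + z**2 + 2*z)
-10*x + 2*z + 2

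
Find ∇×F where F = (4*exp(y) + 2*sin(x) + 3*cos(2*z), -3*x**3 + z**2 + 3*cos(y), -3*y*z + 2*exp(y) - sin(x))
(-5*z + 2*exp(y), -6*sin(2*z) + cos(x), -9*x**2 - 4*exp(y))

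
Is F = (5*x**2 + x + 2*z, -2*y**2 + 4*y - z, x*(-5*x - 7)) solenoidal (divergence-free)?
No, ∇·F = 10*x - 4*y + 5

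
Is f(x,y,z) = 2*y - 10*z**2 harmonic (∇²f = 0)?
No, ∇²f = -20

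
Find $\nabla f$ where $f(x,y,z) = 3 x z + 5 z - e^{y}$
(3*z, -exp(y), 3*x + 5)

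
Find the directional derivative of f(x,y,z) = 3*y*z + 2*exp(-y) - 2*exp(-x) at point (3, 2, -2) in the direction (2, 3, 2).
2*sqrt(17)*(-3*exp(3) - 3*E + 2)*exp(-3)/17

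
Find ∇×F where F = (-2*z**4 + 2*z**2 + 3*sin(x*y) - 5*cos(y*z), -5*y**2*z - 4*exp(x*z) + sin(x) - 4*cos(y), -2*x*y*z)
(-2*x*z + 4*x*exp(x*z) + 5*y**2, 2*y*z + 5*y*sin(y*z) - 8*z**3 + 4*z, -3*x*cos(x*y) - 4*z*exp(x*z) - 5*z*sin(y*z) + cos(x))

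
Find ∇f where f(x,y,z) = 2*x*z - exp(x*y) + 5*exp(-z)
(-y*exp(x*y) + 2*z, -x*exp(x*y), 2*x - 5*exp(-z))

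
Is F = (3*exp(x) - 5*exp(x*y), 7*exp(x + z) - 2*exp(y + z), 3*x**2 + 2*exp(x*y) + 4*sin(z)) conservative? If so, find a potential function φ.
No, ∇×F = (2*x*exp(x*y) - 7*exp(x + z) + 2*exp(y + z), -6*x - 2*y*exp(x*y), 5*x*exp(x*y) + 7*exp(x + z)) ≠ 0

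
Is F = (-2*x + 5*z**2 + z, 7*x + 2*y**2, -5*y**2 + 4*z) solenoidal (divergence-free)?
No, ∇·F = 4*y + 2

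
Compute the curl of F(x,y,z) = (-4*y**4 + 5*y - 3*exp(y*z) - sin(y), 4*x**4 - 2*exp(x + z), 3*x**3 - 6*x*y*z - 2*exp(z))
(-6*x*z + 2*exp(x + z), -9*x**2 + 6*y*z - 3*y*exp(y*z), 16*x**3 + 16*y**3 + 3*z*exp(y*z) - 2*exp(x + z) + cos(y) - 5)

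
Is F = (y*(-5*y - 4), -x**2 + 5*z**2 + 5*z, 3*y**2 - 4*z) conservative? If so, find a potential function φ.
No, ∇×F = (6*y - 10*z - 5, 0, -2*x + 10*y + 4) ≠ 0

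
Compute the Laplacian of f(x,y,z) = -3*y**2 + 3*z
-6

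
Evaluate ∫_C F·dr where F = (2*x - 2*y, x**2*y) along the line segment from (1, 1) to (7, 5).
304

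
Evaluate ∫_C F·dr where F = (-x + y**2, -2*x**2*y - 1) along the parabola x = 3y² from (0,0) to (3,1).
-7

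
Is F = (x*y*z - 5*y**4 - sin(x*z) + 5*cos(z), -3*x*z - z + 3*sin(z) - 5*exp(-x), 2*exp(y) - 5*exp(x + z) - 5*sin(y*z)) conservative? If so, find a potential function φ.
No, ∇×F = (3*x - 5*z*cos(y*z) + 2*exp(y) - 3*cos(z) + 1, x*y - x*cos(x*z) + 5*exp(x + z) - 5*sin(z), -x*z + 20*y**3 - 3*z + 5*exp(-x)) ≠ 0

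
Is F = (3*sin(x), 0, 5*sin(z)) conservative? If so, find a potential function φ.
Yes, F is conservative. φ = -3*cos(x) - 5*cos(z)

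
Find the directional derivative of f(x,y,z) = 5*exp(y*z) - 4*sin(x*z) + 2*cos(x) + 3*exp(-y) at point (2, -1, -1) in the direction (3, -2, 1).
sqrt(14)*(-6*sin(2) + 4*cos(2) + 11*E)/14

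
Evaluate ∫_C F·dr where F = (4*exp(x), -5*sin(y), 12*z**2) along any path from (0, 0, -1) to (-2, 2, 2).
5*cos(2) + 4*exp(-2) + 27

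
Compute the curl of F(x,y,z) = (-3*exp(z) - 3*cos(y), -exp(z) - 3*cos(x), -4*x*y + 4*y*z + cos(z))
(-4*x + 4*z + exp(z), 4*y - 3*exp(z), 3*sin(x) - 3*sin(y))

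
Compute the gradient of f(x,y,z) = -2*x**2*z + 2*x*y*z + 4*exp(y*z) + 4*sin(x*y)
(-4*x*z + 2*y*z + 4*y*cos(x*y), 2*x*z + 4*x*cos(x*y) + 4*z*exp(y*z), -2*x**2 + 2*x*y + 4*y*exp(y*z))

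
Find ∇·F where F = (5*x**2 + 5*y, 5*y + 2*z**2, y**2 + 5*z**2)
10*x + 10*z + 5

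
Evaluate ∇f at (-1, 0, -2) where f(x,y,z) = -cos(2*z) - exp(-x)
(E, 0, -2*sin(4))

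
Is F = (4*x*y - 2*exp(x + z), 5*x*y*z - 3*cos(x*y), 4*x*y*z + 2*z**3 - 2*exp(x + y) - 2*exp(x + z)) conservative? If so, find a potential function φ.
No, ∇×F = (-5*x*y + 4*x*z - 2*exp(x + y), -4*y*z + 2*exp(x + y), -4*x + 5*y*z + 3*y*sin(x*y)) ≠ 0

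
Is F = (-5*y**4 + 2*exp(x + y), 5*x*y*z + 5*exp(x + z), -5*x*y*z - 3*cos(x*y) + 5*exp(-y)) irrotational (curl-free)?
No, ∇×F = (-5*x*y - 5*x*z + 3*x*sin(x*y) - 5*exp(x + z) - 5*exp(-y), y*(5*z - 3*sin(x*y)), 20*y**3 + 5*y*z - 2*exp(x + y) + 5*exp(x + z))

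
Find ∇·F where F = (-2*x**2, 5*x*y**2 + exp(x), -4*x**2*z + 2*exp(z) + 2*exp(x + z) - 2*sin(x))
-4*x**2 + 10*x*y - 4*x + 2*exp(z) + 2*exp(x + z)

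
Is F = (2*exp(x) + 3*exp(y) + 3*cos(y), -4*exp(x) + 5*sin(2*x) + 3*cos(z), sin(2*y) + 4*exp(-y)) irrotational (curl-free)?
No, ∇×F = (3*sin(z) + 2*cos(2*y) - 4*exp(-y), 0, -4*exp(x) - 3*exp(y) + 3*sin(y) + 10*cos(2*x))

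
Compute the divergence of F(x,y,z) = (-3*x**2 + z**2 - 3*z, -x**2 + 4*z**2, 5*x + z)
1 - 6*x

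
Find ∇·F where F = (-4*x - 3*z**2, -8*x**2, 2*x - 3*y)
-4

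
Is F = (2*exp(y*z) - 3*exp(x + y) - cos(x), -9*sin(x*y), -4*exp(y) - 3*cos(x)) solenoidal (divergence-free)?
No, ∇·F = -9*x*cos(x*y) - 3*exp(x + y) + sin(x)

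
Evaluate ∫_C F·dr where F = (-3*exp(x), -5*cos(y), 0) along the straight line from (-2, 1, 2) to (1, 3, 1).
-3*E - 5*sin(3) + 3*exp(-2) + 5*sin(1)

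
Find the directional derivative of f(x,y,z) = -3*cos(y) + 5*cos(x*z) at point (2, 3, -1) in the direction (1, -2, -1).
sqrt(6)*(-5*sin(2)/2 - sin(3))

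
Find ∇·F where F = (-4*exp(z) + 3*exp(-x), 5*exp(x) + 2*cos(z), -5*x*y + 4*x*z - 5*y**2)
4*x - 3*exp(-x)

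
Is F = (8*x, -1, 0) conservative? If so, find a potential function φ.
Yes, F is conservative. φ = 4*x**2 - y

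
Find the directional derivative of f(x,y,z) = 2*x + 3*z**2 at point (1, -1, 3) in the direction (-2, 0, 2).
8*sqrt(2)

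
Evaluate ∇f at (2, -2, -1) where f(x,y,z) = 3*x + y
(3, 1, 0)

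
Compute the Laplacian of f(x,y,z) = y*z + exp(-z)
exp(-z)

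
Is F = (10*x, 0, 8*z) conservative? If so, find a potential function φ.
Yes, F is conservative. φ = 5*x**2 + 4*z**2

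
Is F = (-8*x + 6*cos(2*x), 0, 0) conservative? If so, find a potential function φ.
Yes, F is conservative. φ = -4*x**2 + 3*sin(2*x)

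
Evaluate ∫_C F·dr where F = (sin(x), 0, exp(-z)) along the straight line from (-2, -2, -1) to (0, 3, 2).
-1 + cos(2) - exp(-2) + E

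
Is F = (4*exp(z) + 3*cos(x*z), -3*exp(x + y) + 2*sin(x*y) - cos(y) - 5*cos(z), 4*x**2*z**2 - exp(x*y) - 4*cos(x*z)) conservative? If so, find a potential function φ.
No, ∇×F = (-x*exp(x*y) - 5*sin(z), -8*x*z**2 - 3*x*sin(x*z) + y*exp(x*y) - 4*z*sin(x*z) + 4*exp(z), 2*y*cos(x*y) - 3*exp(x + y)) ≠ 0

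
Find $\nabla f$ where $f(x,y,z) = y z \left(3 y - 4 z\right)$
(0, 2*z*(3*y - 2*z), y*(3*y - 8*z))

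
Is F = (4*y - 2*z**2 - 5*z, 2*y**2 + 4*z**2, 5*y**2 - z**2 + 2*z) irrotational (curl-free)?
No, ∇×F = (10*y - 8*z, -4*z - 5, -4)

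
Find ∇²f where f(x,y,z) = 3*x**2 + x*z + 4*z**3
24*z + 6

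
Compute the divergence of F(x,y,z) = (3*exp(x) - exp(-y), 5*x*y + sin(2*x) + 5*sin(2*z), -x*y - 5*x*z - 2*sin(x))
3*exp(x)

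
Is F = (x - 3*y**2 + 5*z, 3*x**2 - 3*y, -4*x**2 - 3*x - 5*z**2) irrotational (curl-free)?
No, ∇×F = (0, 8*x + 8, 6*x + 6*y)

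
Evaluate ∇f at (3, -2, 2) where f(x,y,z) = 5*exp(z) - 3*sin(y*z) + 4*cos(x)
(-4*sin(3), -6*cos(4), 6*cos(4) + 5*exp(2))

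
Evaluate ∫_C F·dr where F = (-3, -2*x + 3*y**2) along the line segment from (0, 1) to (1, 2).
3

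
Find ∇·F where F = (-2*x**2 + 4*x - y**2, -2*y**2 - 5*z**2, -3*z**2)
-4*x - 4*y - 6*z + 4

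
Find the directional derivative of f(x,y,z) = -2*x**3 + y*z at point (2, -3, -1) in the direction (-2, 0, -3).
57*sqrt(13)/13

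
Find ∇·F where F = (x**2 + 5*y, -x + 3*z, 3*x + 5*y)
2*x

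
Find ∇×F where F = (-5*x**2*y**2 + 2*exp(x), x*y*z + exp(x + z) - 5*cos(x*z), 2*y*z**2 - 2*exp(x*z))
(-x*y - 5*x*sin(x*z) + 2*z**2 - exp(x + z), 2*z*exp(x*z), 10*x**2*y + y*z + 5*z*sin(x*z) + exp(x + z))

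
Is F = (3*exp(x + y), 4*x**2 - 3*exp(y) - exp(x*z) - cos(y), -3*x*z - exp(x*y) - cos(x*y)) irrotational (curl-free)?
No, ∇×F = (x*(-exp(x*y) + exp(x*z) + sin(x*y)), y*exp(x*y) - y*sin(x*y) + 3*z, 8*x - z*exp(x*z) - 3*exp(x + y))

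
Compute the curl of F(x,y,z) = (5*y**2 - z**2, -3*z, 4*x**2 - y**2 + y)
(4 - 2*y, -8*x - 2*z, -10*y)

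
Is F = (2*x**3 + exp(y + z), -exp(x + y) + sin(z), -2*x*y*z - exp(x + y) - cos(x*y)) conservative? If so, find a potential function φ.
No, ∇×F = (-2*x*z + x*sin(x*y) - exp(x + y) - cos(z), 2*y*z - y*sin(x*y) + exp(x + y) + exp(y + z), -exp(x + y) - exp(y + z)) ≠ 0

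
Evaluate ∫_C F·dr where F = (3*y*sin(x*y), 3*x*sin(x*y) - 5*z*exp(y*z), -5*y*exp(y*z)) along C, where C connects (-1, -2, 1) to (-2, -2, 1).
3*cos(2) - 3*cos(4)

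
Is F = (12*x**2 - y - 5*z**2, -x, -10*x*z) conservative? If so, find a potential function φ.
Yes, F is conservative. φ = x*(4*x**2 - y - 5*z**2)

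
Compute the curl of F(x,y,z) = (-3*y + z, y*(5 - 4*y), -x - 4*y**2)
(-8*y, 2, 3)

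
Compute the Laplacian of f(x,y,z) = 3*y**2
6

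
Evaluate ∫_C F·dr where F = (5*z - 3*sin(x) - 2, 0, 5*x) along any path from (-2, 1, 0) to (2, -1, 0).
-8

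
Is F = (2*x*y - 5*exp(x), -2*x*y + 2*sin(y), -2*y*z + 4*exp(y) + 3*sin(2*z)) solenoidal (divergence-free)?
No, ∇·F = -2*x - 5*exp(x) + 2*cos(y) + 6*cos(2*z)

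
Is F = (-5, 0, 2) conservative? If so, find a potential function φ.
Yes, F is conservative. φ = -5*x + 2*z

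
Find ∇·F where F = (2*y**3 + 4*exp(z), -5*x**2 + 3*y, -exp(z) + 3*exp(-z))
-exp(z) + 3 - 3*exp(-z)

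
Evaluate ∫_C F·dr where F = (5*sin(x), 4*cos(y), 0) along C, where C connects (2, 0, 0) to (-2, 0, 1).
0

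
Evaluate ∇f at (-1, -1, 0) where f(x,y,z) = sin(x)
(cos(1), 0, 0)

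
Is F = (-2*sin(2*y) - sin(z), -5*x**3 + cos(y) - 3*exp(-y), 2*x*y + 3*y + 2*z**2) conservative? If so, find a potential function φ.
No, ∇×F = (2*x + 3, -2*y - cos(z), -15*x**2 + 4*cos(2*y)) ≠ 0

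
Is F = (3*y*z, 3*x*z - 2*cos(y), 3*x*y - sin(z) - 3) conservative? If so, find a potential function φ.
Yes, F is conservative. φ = 3*x*y*z - 3*z - 2*sin(y) + cos(z)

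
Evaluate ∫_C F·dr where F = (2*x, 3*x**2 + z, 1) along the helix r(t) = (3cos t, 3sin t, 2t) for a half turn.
-12 + 2*pi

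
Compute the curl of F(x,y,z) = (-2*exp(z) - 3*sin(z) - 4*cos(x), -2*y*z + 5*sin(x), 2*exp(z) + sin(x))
(2*y, -2*exp(z) - cos(x) - 3*cos(z), 5*cos(x))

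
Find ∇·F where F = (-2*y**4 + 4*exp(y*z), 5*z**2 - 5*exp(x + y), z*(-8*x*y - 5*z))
-8*x*y - 10*z - 5*exp(x + y)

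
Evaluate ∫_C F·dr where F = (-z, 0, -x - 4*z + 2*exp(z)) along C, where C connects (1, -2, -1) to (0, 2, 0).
3 - 2*exp(-1)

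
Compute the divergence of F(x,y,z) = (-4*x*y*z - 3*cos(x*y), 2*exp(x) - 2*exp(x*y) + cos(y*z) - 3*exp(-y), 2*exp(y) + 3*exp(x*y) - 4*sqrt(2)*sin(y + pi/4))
-2*x*exp(x*y) - 4*y*z + 3*y*sin(x*y) - z*sin(y*z) + 3*exp(-y)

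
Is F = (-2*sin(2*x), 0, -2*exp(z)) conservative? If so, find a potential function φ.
Yes, F is conservative. φ = -2*exp(z) + cos(2*x)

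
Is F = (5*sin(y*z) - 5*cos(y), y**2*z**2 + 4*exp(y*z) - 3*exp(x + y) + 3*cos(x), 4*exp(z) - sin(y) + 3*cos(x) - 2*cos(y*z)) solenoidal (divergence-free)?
No, ∇·F = 2*y*z**2 + 2*y*sin(y*z) + 4*z*exp(y*z) + 4*exp(z) - 3*exp(x + y)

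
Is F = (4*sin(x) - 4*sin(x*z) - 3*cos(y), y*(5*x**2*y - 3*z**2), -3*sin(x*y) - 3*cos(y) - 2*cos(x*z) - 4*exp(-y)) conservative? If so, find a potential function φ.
No, ∇×F = (-3*x*cos(x*y) + 6*y*z + 3*sin(y) + 4*exp(-y), -4*x*cos(x*z) + 3*y*cos(x*y) - 2*z*sin(x*z), 10*x*y**2 - 3*sin(y)) ≠ 0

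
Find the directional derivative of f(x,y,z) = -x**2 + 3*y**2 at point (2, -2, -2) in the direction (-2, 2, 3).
-16*sqrt(17)/17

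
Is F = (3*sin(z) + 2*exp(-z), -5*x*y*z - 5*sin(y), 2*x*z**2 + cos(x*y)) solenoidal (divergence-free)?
No, ∇·F = -x*z - 5*cos(y)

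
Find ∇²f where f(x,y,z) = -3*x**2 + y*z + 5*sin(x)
-5*sin(x) - 6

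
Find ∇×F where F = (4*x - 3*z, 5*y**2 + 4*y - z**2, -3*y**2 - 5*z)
(-6*y + 2*z, -3, 0)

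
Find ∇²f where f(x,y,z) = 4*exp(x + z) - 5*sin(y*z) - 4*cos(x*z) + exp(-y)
4*x**2*cos(x*z) + 5*y**2*sin(y*z) + 5*z**2*sin(y*z) + 4*z**2*cos(x*z) + 8*exp(x + z) + exp(-y)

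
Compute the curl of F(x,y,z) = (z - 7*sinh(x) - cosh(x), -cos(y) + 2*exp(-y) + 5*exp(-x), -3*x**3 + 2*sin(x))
(0, 9*x**2 - 2*cos(x) + 1, -5*exp(-x))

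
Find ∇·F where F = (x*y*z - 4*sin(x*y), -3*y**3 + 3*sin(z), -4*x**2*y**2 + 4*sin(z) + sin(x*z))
x*cos(x*z) - 9*y**2 + y*z - 4*y*cos(x*y) + 4*cos(z)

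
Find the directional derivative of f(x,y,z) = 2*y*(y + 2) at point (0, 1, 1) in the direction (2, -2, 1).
-16/3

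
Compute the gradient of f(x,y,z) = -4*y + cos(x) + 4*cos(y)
(-sin(x), -4*sin(y) - 4, 0)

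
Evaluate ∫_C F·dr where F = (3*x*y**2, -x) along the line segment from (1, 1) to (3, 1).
12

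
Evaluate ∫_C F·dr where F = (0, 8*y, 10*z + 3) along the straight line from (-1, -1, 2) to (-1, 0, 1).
-22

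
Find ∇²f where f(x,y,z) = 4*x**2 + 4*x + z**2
10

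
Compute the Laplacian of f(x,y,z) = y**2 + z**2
4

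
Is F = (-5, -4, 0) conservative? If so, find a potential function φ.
Yes, F is conservative. φ = -5*x - 4*y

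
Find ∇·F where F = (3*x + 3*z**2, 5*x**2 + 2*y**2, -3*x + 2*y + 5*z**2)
4*y + 10*z + 3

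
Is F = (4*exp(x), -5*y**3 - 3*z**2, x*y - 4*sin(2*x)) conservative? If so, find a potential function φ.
No, ∇×F = (x + 6*z, -y + 8*cos(2*x), 0) ≠ 0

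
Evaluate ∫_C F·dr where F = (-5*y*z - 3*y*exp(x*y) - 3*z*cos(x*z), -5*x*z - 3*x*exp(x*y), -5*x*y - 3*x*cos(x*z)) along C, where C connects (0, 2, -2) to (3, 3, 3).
-3*exp(9) - 132 - 3*sin(9)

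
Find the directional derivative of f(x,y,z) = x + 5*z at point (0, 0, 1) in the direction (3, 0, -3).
-2*sqrt(2)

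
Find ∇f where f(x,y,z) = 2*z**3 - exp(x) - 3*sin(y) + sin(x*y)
(y*cos(x*y) - exp(x), x*cos(x*y) - 3*cos(y), 6*z**2)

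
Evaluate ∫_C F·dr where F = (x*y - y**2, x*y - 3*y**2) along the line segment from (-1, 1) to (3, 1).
0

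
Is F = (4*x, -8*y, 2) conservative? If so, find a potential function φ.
Yes, F is conservative. φ = 2*x**2 - 4*y**2 + 2*z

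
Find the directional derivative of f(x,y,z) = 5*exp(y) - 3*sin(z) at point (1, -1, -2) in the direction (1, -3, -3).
3*sqrt(19)*(-5 + 3*E*cos(2))*exp(-1)/19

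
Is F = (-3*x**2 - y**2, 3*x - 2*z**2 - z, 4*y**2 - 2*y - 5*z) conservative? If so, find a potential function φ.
No, ∇×F = (8*y + 4*z - 1, 0, 2*y + 3) ≠ 0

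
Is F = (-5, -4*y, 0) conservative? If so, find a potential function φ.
Yes, F is conservative. φ = -5*x - 2*y**2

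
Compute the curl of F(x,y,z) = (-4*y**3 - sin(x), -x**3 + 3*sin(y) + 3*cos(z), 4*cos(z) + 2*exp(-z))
(3*sin(z), 0, -3*x**2 + 12*y**2)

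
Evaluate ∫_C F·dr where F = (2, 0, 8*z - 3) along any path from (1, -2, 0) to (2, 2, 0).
2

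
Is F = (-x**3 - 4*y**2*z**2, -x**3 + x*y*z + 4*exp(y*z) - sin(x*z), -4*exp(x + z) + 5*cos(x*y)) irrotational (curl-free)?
No, ∇×F = (-x*y - 5*x*sin(x*y) + x*cos(x*z) - 4*y*exp(y*z), -8*y**2*z + 5*y*sin(x*y) + 4*exp(x + z), -3*x**2 + 8*y*z**2 + y*z - z*cos(x*z))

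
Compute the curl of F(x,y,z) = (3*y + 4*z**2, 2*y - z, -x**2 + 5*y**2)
(10*y + 1, 2*x + 8*z, -3)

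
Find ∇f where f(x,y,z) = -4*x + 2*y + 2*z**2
(-4, 2, 4*z)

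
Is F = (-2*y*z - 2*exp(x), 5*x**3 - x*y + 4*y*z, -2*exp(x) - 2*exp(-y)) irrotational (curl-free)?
No, ∇×F = (-4*y + 2*exp(-y), -2*y + 2*exp(x), 15*x**2 - y + 2*z)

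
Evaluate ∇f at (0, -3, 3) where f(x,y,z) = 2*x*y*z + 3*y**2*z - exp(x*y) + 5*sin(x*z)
(0, -54, 27)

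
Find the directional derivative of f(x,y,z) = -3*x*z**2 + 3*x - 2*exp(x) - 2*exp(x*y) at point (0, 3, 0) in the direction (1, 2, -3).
-5*sqrt(14)/14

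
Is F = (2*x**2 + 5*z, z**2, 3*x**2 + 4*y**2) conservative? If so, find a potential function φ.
No, ∇×F = (8*y - 2*z, 5 - 6*x, 0) ≠ 0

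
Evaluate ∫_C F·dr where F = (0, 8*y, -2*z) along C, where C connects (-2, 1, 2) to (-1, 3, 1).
35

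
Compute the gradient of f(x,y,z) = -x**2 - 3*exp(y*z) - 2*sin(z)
(-2*x, -3*z*exp(y*z), -3*y*exp(y*z) - 2*cos(z))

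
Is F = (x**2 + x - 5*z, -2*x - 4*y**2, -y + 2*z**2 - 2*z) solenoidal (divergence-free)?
No, ∇·F = 2*x - 8*y + 4*z - 1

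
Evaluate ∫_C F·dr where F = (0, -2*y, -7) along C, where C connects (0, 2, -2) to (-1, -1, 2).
-25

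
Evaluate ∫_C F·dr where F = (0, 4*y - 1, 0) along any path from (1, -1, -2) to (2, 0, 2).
-3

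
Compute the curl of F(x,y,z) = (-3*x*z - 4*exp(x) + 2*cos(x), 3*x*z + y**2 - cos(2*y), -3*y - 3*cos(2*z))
(-3*x - 3, -3*x, 3*z)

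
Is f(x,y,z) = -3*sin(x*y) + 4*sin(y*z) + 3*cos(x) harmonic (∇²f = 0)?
No, ∇²f = 3*x**2*sin(x*y) + 3*y**2*sin(x*y) - 4*y**2*sin(y*z) - 4*z**2*sin(y*z) - 3*cos(x)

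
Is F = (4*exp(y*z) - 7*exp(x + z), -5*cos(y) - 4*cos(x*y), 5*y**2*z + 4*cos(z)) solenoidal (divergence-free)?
No, ∇·F = 4*x*sin(x*y) + 5*y**2 - 7*exp(x + z) + 5*sin(y) - 4*sin(z)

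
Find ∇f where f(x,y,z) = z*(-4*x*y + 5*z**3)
(-4*y*z, -4*x*z, -4*x*y + 20*z**3)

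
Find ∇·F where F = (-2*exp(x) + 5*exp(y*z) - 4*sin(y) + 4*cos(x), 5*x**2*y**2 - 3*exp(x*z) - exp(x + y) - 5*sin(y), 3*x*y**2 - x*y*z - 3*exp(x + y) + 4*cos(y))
10*x**2*y - x*y - 2*exp(x) - exp(x + y) - 4*sin(x) - 5*cos(y)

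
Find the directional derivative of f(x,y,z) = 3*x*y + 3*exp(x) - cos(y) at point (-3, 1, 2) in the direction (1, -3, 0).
3*sqrt(10)*(-exp(3)*sin(1) + 1 + 10*exp(3))*exp(-3)/10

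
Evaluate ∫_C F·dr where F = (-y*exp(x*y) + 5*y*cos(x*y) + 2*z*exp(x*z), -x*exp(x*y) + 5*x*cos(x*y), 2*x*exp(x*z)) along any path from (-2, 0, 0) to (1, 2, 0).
-exp(2) + 1 + 5*sin(2)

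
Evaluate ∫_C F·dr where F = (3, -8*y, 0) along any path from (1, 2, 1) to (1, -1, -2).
12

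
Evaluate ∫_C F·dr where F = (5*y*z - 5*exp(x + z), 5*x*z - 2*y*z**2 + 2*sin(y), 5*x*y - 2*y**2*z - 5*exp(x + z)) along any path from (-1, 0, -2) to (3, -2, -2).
-5*E + 5*exp(-3) - 2*cos(2) + 46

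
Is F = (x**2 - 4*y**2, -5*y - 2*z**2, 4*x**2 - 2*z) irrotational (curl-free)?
No, ∇×F = (4*z, -8*x, 8*y)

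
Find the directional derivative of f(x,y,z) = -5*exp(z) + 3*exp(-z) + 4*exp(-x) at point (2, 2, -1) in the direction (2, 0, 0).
-4*exp(-2)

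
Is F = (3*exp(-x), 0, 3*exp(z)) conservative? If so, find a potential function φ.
Yes, F is conservative. φ = 3*exp(z) - 3*exp(-x)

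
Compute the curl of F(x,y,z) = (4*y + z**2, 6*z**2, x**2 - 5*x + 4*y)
(4 - 12*z, -2*x + 2*z + 5, -4)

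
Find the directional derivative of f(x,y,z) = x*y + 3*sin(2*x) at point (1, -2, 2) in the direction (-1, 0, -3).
sqrt(10)*(1 - 3*cos(2))/5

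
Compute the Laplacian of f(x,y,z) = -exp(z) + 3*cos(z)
-exp(z) - 3*cos(z)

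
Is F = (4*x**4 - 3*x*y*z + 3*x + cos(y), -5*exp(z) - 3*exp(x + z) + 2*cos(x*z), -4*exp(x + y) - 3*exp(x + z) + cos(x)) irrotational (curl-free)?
No, ∇×F = (2*x*sin(x*z) + 5*exp(z) - 4*exp(x + y) + 3*exp(x + z), -3*x*y + 4*exp(x + y) + 3*exp(x + z) + sin(x), 3*x*z - 2*z*sin(x*z) - 3*exp(x + z) + sin(y))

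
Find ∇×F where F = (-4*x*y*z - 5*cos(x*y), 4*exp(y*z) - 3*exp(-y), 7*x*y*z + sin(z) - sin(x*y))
(7*x*z - x*cos(x*y) - 4*y*exp(y*z), y*(-4*x - 7*z + cos(x*y)), x*(4*z - 5*sin(x*y)))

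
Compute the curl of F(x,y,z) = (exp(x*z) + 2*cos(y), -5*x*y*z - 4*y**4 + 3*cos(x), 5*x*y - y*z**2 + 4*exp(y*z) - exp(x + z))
(5*x*y + 5*x - z**2 + 4*z*exp(y*z), x*exp(x*z) - 5*y + exp(x + z), -5*y*z - 3*sin(x) + 2*sin(y))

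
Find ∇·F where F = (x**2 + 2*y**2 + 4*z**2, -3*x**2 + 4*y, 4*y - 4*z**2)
2*x - 8*z + 4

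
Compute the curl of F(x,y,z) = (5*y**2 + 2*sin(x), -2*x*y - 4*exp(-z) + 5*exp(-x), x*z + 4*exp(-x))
(-4*exp(-z), -z + 4*exp(-x), -12*y - 5*exp(-x))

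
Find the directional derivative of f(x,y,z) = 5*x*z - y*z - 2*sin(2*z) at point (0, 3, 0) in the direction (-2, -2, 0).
0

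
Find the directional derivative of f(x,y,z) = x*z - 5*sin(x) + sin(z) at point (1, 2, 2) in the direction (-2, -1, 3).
sqrt(14)*(3*cos(2) - 1 + 10*cos(1))/14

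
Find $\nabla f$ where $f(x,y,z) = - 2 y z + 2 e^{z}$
(0, -2*z, -2*y + 2*exp(z))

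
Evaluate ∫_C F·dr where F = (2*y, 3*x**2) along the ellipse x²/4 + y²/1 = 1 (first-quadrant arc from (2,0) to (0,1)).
8 - pi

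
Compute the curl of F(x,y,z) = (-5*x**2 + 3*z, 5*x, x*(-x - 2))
(0, 2*x + 5, 5)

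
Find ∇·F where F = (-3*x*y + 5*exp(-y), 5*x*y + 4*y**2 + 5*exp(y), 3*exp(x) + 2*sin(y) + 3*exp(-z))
(5*(x + y + exp(y))*exp(z) - 3)*exp(-z)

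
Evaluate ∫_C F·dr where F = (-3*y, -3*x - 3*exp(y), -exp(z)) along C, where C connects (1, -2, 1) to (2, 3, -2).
-3*exp(3) - 24 + 2*exp(-2) + E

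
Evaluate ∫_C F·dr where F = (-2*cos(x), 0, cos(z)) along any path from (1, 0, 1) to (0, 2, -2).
-sin(2) + sin(1)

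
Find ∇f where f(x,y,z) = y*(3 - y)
(0, 3 - 2*y, 0)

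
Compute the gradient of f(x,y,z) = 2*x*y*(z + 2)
(2*y*(z + 2), 2*x*(z + 2), 2*x*y)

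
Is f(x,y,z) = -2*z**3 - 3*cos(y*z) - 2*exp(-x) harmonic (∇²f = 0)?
No, ∇²f = 3*y**2*cos(y*z) + 3*z**2*cos(y*z) - 12*z - 2*exp(-x)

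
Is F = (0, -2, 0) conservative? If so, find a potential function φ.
Yes, F is conservative. φ = -2*y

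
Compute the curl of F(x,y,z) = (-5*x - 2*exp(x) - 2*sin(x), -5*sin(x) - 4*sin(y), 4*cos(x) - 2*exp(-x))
(0, 4*sin(x) - 2*exp(-x), -5*cos(x))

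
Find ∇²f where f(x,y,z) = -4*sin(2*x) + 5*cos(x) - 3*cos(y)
16*sin(2*x) - 5*cos(x) + 3*cos(y)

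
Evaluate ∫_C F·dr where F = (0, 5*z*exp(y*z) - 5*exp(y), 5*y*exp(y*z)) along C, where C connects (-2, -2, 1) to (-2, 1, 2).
5*E*(-1 + E)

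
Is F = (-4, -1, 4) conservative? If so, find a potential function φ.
Yes, F is conservative. φ = -4*x - y + 4*z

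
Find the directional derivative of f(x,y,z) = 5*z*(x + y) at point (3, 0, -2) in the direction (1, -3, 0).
2*sqrt(10)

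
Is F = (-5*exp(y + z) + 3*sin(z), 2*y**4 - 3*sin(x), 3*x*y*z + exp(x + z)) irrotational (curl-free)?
No, ∇×F = (3*x*z, -3*y*z - exp(x + z) - 5*exp(y + z) + 3*cos(z), 5*exp(y + z) - 3*cos(x))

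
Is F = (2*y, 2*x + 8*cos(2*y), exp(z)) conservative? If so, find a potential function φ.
Yes, F is conservative. φ = 2*x*y + exp(z) + 4*sin(2*y)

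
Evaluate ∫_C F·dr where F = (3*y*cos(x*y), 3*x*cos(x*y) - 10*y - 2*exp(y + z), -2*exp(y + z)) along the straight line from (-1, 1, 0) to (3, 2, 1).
-2*exp(3) - 15 + 3*sin(6) + 3*sin(1) + 2*E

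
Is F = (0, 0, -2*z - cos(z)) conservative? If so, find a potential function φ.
Yes, F is conservative. φ = -z**2 - sin(z)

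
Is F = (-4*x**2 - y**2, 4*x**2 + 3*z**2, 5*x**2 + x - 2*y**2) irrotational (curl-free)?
No, ∇×F = (-4*y - 6*z, -10*x - 1, 8*x + 2*y)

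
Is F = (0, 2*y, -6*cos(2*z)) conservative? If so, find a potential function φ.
Yes, F is conservative. φ = y**2 - 3*sin(2*z)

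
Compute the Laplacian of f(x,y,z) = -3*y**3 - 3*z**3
-18*y - 18*z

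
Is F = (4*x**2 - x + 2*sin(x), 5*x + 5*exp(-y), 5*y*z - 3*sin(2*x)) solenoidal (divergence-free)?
No, ∇·F = 8*x + 5*y + 2*cos(x) - 1 - 5*exp(-y)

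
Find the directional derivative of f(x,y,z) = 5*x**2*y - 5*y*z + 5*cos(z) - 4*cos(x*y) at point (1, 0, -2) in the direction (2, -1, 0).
-3*sqrt(5)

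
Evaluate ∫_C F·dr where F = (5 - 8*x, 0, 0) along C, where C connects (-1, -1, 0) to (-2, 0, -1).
-17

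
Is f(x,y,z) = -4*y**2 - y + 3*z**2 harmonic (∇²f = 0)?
No, ∇²f = -2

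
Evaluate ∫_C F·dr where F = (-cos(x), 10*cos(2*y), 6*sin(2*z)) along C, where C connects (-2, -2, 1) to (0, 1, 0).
5*sin(4) - 3 + 3*cos(2) + 4*sin(2)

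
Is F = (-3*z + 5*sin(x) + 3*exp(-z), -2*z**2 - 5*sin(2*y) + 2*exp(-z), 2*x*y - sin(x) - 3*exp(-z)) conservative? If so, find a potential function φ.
No, ∇×F = (2*x + 4*z + 2*exp(-z), -2*y + cos(x) - 3 - 3*exp(-z), 0) ≠ 0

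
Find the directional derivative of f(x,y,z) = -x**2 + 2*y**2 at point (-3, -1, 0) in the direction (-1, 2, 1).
-7*sqrt(6)/3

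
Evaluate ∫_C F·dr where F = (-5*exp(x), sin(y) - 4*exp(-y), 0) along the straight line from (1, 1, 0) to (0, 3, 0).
-5 - 4*exp(-1) + 4*exp(-3) + cos(1) - cos(3) + 5*E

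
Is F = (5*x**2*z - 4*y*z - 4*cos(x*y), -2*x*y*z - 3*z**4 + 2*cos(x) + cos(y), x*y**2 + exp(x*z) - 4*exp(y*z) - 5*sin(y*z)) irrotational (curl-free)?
No, ∇×F = (4*x*y + 12*z**3 - 4*z*exp(y*z) - 5*z*cos(y*z), 5*x**2 - y**2 - 4*y - z*exp(x*z), -4*x*sin(x*y) - 2*y*z + 4*z - 2*sin(x))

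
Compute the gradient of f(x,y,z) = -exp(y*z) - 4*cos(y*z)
(0, z*(-exp(y*z) + 4*sin(y*z)), y*(-exp(y*z) + 4*sin(y*z)))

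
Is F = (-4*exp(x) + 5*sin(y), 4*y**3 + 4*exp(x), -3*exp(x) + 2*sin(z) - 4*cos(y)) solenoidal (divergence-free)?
No, ∇·F = 12*y**2 - 4*exp(x) + 2*cos(z)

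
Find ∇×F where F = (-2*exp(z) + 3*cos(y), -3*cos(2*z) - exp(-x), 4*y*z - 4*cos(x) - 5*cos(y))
(4*z + 5*sin(y) - 6*sin(2*z), -2*exp(z) - 4*sin(x), 3*sin(y) + exp(-x))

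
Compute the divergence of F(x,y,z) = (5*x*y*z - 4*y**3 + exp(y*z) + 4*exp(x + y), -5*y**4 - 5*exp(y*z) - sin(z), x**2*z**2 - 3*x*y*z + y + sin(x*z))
2*x**2*z - 3*x*y + x*cos(x*z) - 20*y**3 + 5*y*z - 5*z*exp(y*z) + 4*exp(x + y)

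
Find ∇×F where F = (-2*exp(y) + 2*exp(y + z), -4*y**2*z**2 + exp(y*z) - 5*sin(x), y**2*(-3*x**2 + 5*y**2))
(y*(-6*x**2 + 20*y**2 + 8*y*z - exp(y*z)), 6*x*y**2 + 2*exp(y + z), 2*exp(y) - 2*exp(y + z) - 5*cos(x))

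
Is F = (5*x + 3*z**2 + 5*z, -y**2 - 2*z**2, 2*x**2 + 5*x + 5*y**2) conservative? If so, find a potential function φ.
No, ∇×F = (10*y + 4*z, -4*x + 6*z, 0) ≠ 0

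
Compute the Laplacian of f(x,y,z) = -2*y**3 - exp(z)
-12*y - exp(z)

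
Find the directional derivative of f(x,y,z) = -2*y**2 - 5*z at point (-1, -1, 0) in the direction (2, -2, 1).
-13/3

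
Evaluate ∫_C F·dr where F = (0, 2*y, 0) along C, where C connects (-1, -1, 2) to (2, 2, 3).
3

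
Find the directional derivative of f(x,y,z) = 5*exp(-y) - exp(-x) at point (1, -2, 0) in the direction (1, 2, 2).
(1 - 10*exp(3))*exp(-1)/3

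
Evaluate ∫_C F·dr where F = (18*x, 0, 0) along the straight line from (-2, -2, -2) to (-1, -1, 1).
-27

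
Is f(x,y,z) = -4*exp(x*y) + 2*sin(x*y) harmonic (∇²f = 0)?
No, ∇²f = -2*(x**2 + y**2)*(2*exp(x*y) + sin(x*y))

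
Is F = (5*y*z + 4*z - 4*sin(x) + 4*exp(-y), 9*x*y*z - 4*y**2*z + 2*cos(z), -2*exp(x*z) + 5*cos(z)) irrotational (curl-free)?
No, ∇×F = (-9*x*y + 4*y**2 + 2*sin(z), 5*y + 2*z*exp(x*z) + 4, 9*y*z - 5*z + 4*exp(-y))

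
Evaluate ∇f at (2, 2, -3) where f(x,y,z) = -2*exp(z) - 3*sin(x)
(-3*cos(2), 0, -2*exp(-3))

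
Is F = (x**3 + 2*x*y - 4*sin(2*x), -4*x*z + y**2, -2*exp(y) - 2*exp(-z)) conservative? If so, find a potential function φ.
No, ∇×F = (4*x - 2*exp(y), 0, -2*x - 4*z) ≠ 0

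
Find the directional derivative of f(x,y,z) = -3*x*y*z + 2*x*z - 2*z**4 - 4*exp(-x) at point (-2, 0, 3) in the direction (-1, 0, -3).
sqrt(10)*(327 - 2*exp(2))/5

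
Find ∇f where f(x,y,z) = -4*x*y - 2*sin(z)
(-4*y, -4*x, -2*cos(z))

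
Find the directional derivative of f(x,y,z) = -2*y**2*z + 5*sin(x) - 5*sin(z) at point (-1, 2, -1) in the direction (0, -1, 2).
sqrt(5)*(-24/5 - 2*cos(1))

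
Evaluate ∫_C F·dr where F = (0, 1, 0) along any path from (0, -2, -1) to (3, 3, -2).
5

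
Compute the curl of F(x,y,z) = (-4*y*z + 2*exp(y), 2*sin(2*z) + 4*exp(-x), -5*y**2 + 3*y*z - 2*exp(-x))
(-10*y + 3*z - 4*cos(2*z), -4*y - 2*exp(-x), 4*z - 2*exp(y) - 4*exp(-x))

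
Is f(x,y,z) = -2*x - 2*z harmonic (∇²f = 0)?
Yes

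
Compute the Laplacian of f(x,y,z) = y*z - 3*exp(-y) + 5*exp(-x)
-3*exp(-y) + 5*exp(-x)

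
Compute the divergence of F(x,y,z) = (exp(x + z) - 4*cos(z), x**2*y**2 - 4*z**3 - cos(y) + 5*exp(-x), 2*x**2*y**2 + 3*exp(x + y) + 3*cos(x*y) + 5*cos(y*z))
2*x**2*y - 5*y*sin(y*z) + exp(x + z) + sin(y)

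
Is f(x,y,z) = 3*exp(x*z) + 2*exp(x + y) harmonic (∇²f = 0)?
No, ∇²f = 3*x**2*exp(x*z) + 3*z**2*exp(x*z) + 4*exp(x + y)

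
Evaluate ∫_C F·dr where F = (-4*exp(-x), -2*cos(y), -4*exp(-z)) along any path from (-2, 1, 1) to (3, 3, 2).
-4*exp(2) - 4*exp(-1) - 2*sin(3) + 4*exp(-3) + 4*exp(-2) + 2*sin(1)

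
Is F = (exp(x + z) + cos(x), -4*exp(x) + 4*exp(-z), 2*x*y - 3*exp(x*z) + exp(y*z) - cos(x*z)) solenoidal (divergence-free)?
No, ∇·F = -3*x*exp(x*z) + x*sin(x*z) + y*exp(y*z) + exp(x + z) - sin(x)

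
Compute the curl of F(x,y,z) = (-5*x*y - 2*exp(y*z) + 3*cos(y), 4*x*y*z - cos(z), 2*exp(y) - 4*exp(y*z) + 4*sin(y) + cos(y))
(-4*x*y - 4*z*exp(y*z) + 2*exp(y) - sin(y) - sin(z) + 4*cos(y), -2*y*exp(y*z), 5*x + 4*y*z + 2*z*exp(y*z) + 3*sin(y))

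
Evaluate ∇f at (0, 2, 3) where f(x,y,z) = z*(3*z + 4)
(0, 0, 22)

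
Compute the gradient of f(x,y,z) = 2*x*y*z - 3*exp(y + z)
(2*y*z, 2*x*z - 3*exp(y + z), 2*x*y - 3*exp(y + z))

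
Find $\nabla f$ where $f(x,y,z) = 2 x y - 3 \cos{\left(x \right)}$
(2*y + 3*sin(x), 2*x, 0)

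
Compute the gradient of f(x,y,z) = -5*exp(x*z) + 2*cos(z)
(-5*z*exp(x*z), 0, -5*x*exp(x*z) - 2*sin(z))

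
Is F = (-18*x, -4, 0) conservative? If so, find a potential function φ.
Yes, F is conservative. φ = -9*x**2 - 4*y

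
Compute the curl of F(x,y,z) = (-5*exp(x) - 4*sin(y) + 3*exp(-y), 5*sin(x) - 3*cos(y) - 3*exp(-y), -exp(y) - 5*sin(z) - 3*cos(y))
(-exp(y) + 3*sin(y), 0, 5*cos(x) + 4*cos(y) + 3*exp(-y))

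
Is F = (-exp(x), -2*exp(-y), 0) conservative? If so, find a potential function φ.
Yes, F is conservative. φ = -exp(x) + 2*exp(-y)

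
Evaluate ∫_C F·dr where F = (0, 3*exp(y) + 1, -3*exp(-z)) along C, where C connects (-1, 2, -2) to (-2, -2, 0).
-6*exp(2) - 1 + 3*exp(-2)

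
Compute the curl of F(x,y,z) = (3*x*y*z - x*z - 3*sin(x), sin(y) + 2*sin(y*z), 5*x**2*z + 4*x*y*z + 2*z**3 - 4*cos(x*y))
(4*x*z + 4*x*sin(x*y) - 2*y*cos(y*z), 3*x*y - 10*x*z - x - 4*y*z - 4*y*sin(x*y), -3*x*z)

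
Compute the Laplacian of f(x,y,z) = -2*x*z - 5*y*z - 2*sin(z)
2*sin(z)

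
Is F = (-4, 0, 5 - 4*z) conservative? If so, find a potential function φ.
Yes, F is conservative. φ = -4*x - 2*z**2 + 5*z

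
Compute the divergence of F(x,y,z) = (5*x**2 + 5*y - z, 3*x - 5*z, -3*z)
10*x - 3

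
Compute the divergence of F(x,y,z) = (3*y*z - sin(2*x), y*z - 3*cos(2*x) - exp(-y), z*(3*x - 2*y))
3*x - 2*y + z - 2*cos(2*x) + exp(-y)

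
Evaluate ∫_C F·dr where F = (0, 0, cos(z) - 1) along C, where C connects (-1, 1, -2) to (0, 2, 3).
-5 + sin(3) + sin(2)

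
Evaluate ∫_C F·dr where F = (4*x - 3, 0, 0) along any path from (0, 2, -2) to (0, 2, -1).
0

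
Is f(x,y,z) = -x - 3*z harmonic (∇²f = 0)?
Yes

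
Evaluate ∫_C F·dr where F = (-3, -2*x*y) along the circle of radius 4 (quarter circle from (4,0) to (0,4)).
-92/3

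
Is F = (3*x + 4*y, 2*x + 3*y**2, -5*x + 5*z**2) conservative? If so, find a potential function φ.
No, ∇×F = (0, 5, -2) ≠ 0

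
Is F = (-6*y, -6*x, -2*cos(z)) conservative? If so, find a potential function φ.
Yes, F is conservative. φ = -6*x*y - 2*sin(z)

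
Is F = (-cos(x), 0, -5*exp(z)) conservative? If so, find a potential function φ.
Yes, F is conservative. φ = -5*exp(z) - sin(x)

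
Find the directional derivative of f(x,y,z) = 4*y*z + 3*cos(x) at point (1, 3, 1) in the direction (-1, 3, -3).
3*sqrt(19)*(-8 + sin(1))/19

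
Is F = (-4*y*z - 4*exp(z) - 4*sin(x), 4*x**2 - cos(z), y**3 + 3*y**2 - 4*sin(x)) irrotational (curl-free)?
No, ∇×F = (3*y**2 + 6*y - sin(z), -4*y - 4*exp(z) + 4*cos(x), 8*x + 4*z)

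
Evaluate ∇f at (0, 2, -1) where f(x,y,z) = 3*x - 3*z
(3, 0, -3)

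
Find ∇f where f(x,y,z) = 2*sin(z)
(0, 0, 2*cos(z))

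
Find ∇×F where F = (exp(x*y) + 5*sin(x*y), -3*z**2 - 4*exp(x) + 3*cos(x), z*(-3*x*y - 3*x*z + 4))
(3*z*(2 - x), 3*z*(y + z), -x*exp(x*y) - 5*x*cos(x*y) - 4*exp(x) - 3*sin(x))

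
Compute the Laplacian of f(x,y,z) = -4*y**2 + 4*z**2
0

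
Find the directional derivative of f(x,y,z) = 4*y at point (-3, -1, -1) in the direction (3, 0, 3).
0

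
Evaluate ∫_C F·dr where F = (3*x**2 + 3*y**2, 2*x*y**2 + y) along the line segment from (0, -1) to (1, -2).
20/3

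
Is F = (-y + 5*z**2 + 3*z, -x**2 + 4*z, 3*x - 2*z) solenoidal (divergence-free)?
No, ∇·F = -2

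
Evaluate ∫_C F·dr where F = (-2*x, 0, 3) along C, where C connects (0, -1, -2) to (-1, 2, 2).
11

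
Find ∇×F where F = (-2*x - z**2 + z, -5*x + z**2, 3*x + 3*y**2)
(6*y - 2*z, -2*z - 2, -5)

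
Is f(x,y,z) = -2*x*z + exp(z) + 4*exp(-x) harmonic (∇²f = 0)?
No, ∇²f = exp(z) + 4*exp(-x)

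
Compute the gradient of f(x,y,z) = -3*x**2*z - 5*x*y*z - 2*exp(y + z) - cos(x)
(-6*x*z - 5*y*z + sin(x), -5*x*z - 2*exp(y + z), -3*x**2 - 5*x*y - 2*exp(y + z))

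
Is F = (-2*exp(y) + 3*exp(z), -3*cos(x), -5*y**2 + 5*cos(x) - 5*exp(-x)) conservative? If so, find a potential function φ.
No, ∇×F = (-10*y, 3*exp(z) + 5*sin(x) - 5*exp(-x), 2*exp(y) + 3*sin(x)) ≠ 0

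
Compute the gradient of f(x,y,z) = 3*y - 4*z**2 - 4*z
(0, 3, -8*z - 4)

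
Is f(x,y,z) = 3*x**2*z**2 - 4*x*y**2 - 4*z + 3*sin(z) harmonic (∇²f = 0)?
No, ∇²f = 6*x**2 - 8*x + 6*z**2 - 3*sin(z)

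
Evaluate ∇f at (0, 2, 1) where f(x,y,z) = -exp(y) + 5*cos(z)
(0, -exp(2), -5*sin(1))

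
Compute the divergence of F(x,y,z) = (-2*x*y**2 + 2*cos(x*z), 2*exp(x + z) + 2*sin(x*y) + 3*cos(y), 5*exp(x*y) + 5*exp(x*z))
5*x*exp(x*z) + 2*x*cos(x*y) - 2*y**2 - 2*z*sin(x*z) - 3*sin(y)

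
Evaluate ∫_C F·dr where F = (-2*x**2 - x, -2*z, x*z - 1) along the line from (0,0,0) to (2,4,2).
-44/3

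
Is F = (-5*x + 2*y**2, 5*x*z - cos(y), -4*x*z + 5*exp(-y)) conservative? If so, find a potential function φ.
No, ∇×F = (-5*x - 5*exp(-y), 4*z, -4*y + 5*z) ≠ 0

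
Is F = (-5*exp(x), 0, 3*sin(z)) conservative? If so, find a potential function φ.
Yes, F is conservative. φ = -5*exp(x) - 3*cos(z)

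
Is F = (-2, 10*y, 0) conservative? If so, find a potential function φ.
Yes, F is conservative. φ = -2*x + 5*y**2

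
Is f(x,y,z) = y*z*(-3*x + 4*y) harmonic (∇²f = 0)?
No, ∇²f = 8*z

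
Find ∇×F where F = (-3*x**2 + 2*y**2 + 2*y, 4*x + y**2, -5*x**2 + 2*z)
(0, 10*x, 2 - 4*y)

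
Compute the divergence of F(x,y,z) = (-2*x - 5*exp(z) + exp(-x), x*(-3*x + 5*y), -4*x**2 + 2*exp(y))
5*x - 2 - exp(-x)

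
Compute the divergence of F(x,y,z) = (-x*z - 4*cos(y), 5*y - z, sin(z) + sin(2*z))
-z + cos(z) + 2*cos(2*z) + 5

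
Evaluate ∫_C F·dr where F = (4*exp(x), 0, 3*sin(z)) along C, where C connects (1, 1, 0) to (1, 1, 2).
3 - 3*cos(2)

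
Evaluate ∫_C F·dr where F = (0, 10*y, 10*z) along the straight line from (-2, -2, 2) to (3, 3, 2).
25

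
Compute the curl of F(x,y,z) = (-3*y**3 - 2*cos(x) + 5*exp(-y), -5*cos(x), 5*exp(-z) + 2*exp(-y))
(-2*exp(-y), 0, 9*y**2 + 5*sin(x) + 5*exp(-y))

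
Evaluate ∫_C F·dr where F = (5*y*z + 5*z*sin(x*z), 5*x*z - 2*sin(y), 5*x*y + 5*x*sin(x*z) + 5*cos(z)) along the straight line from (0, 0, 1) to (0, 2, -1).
-10*sin(1) - 2 + 2*cos(2)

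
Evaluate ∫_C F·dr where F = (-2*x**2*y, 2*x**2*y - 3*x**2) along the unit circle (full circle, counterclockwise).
pi/2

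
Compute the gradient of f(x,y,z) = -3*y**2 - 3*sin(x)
(-3*cos(x), -6*y, 0)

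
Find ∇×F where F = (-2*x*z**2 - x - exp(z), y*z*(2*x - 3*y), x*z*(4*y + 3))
(4*x*z - y*(2*x - 3*y), -4*x*z - z*(4*y + 3) - exp(z), 2*y*z)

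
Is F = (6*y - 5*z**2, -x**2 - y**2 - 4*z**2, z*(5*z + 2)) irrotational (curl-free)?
No, ∇×F = (8*z, -10*z, -2*x - 6)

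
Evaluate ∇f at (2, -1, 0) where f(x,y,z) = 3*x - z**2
(3, 0, 0)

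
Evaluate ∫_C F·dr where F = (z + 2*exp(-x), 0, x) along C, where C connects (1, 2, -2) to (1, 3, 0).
2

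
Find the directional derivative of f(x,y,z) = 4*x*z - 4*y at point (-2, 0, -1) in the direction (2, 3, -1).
-6*sqrt(14)/7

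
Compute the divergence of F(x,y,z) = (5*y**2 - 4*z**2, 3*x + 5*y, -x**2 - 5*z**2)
5 - 10*z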